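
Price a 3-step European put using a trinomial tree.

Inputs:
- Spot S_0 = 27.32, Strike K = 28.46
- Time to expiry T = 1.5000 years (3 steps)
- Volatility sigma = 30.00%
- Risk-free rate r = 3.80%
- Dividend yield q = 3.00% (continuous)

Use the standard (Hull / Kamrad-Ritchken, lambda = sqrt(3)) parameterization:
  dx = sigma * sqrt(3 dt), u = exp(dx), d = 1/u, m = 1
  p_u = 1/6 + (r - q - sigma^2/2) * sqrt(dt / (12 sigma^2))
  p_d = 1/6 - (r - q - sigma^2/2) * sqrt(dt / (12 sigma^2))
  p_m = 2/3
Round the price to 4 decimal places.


dt = T/N = 0.500000; dx = sigma*sqrt(3*dt) = 0.367423
u = exp(dx) = 1.444009; d = 1/u = 0.692516
p_u = 0.141491, p_m = 0.666667, p_d = 0.191842
Discount per step: exp(-r*dt) = 0.981179
Stock lattice S(k, j) with j the centered position index:
  k=0: S(0,+0) = 27.3200
  k=1: S(1,-1) = 18.9195; S(1,+0) = 27.3200; S(1,+1) = 39.4503
  k=2: S(2,-2) = 13.1021; S(2,-1) = 18.9195; S(2,+0) = 27.3200; S(2,+1) = 39.4503; S(2,+2) = 56.9666
  k=3: S(3,-3) = 9.0734; S(3,-2) = 13.1021; S(3,-1) = 18.9195; S(3,+0) = 27.3200; S(3,+1) = 39.4503; S(3,+2) = 56.9666; S(3,+3) = 82.2604
Terminal payoffs V(N, j) = max(K - S_T, 0):
  V(3,-3) = 19.386586; V(3,-2) = 15.357905; V(3,-1) = 9.540454; V(3,+0) = 1.140000; V(3,+1) = 0.000000; V(3,+2) = 0.000000; V(3,+3) = 0.000000
Backward induction: V(k, j) = exp(-r*dt) * [p_u * V(k+1, j+1) + p_m * V(k+1, j) + p_d * V(k+1, j-1)]
  V(2,-2) = exp(-r*dt) * [p_u*9.540454 + p_m*15.357905 + p_d*19.386586] = 15.019556
  V(2,-1) = exp(-r*dt) * [p_u*1.140000 + p_m*9.540454 + p_d*15.357905] = 9.289702
  V(2,+0) = exp(-r*dt) * [p_u*0.000000 + p_m*1.140000 + p_d*9.540454] = 2.541509
  V(2,+1) = exp(-r*dt) * [p_u*0.000000 + p_m*0.000000 + p_d*1.140000] = 0.214584
  V(2,+2) = exp(-r*dt) * [p_u*0.000000 + p_m*0.000000 + p_d*0.000000] = 0.000000
  V(1,-1) = exp(-r*dt) * [p_u*2.541509 + p_m*9.289702 + p_d*15.019556] = 9.256561
  V(1,+0) = exp(-r*dt) * [p_u*0.214584 + p_m*2.541509 + p_d*9.289702] = 3.440855
  V(1,+1) = exp(-r*dt) * [p_u*0.000000 + p_m*0.214584 + p_d*2.541509] = 0.618755
  V(0,+0) = exp(-r*dt) * [p_u*0.618755 + p_m*3.440855 + p_d*9.256561] = 4.079007

Answer: Price = V(0,0) = 4.0790


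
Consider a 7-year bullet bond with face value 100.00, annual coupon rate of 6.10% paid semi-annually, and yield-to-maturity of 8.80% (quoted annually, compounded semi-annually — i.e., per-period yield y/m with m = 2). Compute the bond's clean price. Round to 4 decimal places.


Coupon per period c = face * coupon_rate / m = 3.050000
Periods per year m = 2; per-period yield y/m = 0.044000
Number of cashflows N = 14
Cashflows (t years, CF_t, discount factor 1/(1+y/m)^(m*t), PV):
  t = 0.5000: CF_t = 3.050000, DF = 0.957854, PV = 2.921456
  t = 1.0000: CF_t = 3.050000, DF = 0.917485, PV = 2.798329
  t = 1.5000: CF_t = 3.050000, DF = 0.878817, PV = 2.680392
  t = 2.0000: CF_t = 3.050000, DF = 0.841779, PV = 2.567425
  t = 2.5000: CF_t = 3.050000, DF = 0.806302, PV = 2.459220
  t = 3.0000: CF_t = 3.050000, DF = 0.772320, PV = 2.355575
  t = 3.5000: CF_t = 3.050000, DF = 0.739770, PV = 2.256297
  t = 4.0000: CF_t = 3.050000, DF = 0.708592, PV = 2.161204
  t = 4.5000: CF_t = 3.050000, DF = 0.678728, PV = 2.070119
  t = 5.0000: CF_t = 3.050000, DF = 0.650122, PV = 1.982873
  t = 5.5000: CF_t = 3.050000, DF = 0.622722, PV = 1.899303
  t = 6.0000: CF_t = 3.050000, DF = 0.596477, PV = 1.819256
  t = 6.5000: CF_t = 3.050000, DF = 0.571339, PV = 1.742583
  t = 7.0000: CF_t = 103.050000, DF = 0.547259, PV = 56.395054
Price P = sum_t PV_t = 86.109087

Answer: Price = 86.1091


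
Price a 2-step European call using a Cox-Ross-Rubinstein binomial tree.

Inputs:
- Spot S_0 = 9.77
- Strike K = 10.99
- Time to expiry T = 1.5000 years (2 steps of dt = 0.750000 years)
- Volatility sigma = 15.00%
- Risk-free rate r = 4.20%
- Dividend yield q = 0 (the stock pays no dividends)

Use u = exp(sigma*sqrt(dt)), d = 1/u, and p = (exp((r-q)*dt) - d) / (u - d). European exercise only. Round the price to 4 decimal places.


dt = T/N = 0.750000
u = exp(sigma*sqrt(dt)) = 1.138719; d = 1/u = 0.878180
p = (exp((r-q)*dt) - d) / (u - d) = 0.590397
Discount per step: exp(-r*dt) = 0.968991
Stock lattice S(k, i) with i counting down-moves:
  k=0: S(0,0) = 9.7700
  k=1: S(1,0) = 11.1253; S(1,1) = 8.5798
  k=2: S(2,0) = 12.6686; S(2,1) = 9.7700; S(2,2) = 7.5346
Terminal payoffs V(N, i) = max(S_T - K, 0):
  V(2,0) = 1.678570; V(2,1) = 0.000000; V(2,2) = 0.000000
Backward induction: V(k, i) = exp(-r*dt) * [p * V(k+1, i) + (1-p) * V(k+1, i+1)].
  V(1,0) = exp(-r*dt) * [p*1.678570 + (1-p)*0.000000] = 0.960292
  V(1,1) = exp(-r*dt) * [p*0.000000 + (1-p)*0.000000] = 0.000000
  V(0,0) = exp(-r*dt) * [p*0.960292 + (1-p)*0.000000] = 0.549373

Answer: Price = V(0,0) = 0.5494


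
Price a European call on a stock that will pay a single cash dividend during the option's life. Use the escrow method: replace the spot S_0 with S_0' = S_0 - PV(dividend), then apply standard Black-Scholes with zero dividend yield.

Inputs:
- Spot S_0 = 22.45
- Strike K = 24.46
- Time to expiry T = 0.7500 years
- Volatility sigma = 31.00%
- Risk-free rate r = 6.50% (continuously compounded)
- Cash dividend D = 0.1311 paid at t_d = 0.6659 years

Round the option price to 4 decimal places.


PV(D) = D * exp(-r * t_d) = 0.1311 * 0.95763986 = 0.12554659
S_0' = S_0 - PV(D) = 22.4500 - 0.12554659 = 22.32445341
d1 = (ln(S_0'/K) + (r + sigma^2/2)*T) / (sigma*sqrt(T)) = -0.02446843
d2 = d1 - sigma*sqrt(T) = -0.29293630
exp(-rT) = 0.95241920
N(d1) = 0.49023948; N(d2) = 0.38478542
C = S_0' * N(d1) - K * exp(-rT) * N(d2) = 22.32445341 * 0.49023948 - 24.4600 * 0.95241920 * 0.38478542 = 1.9803

Answer: Price = 1.9803


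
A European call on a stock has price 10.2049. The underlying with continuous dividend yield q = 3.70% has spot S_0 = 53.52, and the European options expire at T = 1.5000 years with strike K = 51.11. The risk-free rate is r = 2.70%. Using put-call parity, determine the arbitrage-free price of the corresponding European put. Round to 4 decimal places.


Answer: Put price = 8.6557

Derivation:
Put-call parity: C - P = S_0 * exp(-qT) - K * exp(-rT).
S_0 * exp(-qT) = 53.5200 * 0.94601202 = 50.63056351
K * exp(-rT) = 51.1100 * 0.96030916 = 49.08140140
P = C - S*exp(-qT) + K*exp(-rT)
P = 10.2049 - 50.63056351 + 49.08140140 = 8.6557


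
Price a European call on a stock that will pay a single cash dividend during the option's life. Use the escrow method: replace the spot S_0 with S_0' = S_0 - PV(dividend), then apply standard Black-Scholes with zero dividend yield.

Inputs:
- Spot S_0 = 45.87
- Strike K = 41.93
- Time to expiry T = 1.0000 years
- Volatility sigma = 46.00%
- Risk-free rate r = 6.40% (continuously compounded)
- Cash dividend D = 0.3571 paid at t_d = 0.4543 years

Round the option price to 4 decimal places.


Answer: Price = 11.1931

Derivation:
PV(D) = D * exp(-r * t_d) = 0.3571 * 0.97134342 = 0.34686673
S_0' = S_0 - PV(D) = 45.8700 - 0.34686673 = 45.52313327
d1 = (ln(S_0'/K) + (r + sigma^2/2)*T) / (sigma*sqrt(T)) = 0.54786752
d2 = d1 - sigma*sqrt(T) = 0.08786752
exp(-rT) = 0.93800500
N(d1) = 0.70810856; N(d2) = 0.53500901
C = S_0' * N(d1) - K * exp(-rT) * N(d2) = 45.52313327 * 0.70810856 - 41.9300 * 0.93800500 * 0.53500901 = 11.1931


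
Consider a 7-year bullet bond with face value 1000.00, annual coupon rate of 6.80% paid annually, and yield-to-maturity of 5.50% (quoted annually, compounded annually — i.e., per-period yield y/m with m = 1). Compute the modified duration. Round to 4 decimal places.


Coupon per period c = face * coupon_rate / m = 68.000000
Periods per year m = 1; per-period yield y/m = 0.055000
Number of cashflows N = 7
Cashflows (t years, CF_t, discount factor 1/(1+y/m)^(m*t), PV):
  t = 1.0000: CF_t = 68.000000, DF = 0.947867, PV = 64.454976
  t = 2.0000: CF_t = 68.000000, DF = 0.898452, PV = 61.094764
  t = 3.0000: CF_t = 68.000000, DF = 0.851614, PV = 57.909729
  t = 4.0000: CF_t = 68.000000, DF = 0.807217, PV = 54.890739
  t = 5.0000: CF_t = 68.000000, DF = 0.765134, PV = 52.029136
  t = 6.0000: CF_t = 68.000000, DF = 0.725246, PV = 49.316717
  t = 7.0000: CF_t = 1068.000000, DF = 0.687437, PV = 734.182512
Price P = sum_t PV_t = 1073.878573
First compute Macaulay numerator sum_t t * PV_t:
  t * PV_t at t = 1.0000: 64.454976
  t * PV_t at t = 2.0000: 122.189529
  t * PV_t at t = 3.0000: 173.729187
  t * PV_t at t = 4.0000: 219.562954
  t * PV_t at t = 5.0000: 260.145680
  t * PV_t at t = 6.0000: 295.900300
  t * PV_t at t = 7.0000: 5139.277581
Macaulay duration D = 6275.260207 / 1073.878573 = 5.843547
Modified duration = D / (1 + y/m) = 5.843547 / (1 + 0.055000) = 5.538907

Answer: Modified duration = 5.5389


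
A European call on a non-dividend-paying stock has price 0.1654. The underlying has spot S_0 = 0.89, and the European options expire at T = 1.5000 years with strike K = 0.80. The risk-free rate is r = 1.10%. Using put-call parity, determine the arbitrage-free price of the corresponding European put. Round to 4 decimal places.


Answer: Put price = 0.0623

Derivation:
Put-call parity: C - P = S_0 * exp(-qT) - K * exp(-rT).
S_0 * exp(-qT) = 0.8900 * 1.00000000 = 0.89000000
K * exp(-rT) = 0.8000 * 0.98363538 = 0.78690830
P = C - S*exp(-qT) + K*exp(-rT)
P = 0.1654 - 0.89000000 + 0.78690830 = 0.0623


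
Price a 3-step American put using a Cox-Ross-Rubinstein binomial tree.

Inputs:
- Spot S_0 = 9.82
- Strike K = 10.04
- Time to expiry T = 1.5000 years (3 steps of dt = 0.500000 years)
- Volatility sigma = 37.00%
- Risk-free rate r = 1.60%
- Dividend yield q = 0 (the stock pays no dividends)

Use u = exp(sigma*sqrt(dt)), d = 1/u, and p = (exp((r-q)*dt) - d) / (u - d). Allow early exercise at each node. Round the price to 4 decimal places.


dt = T/N = 0.500000
u = exp(sigma*sqrt(dt)) = 1.299045; d = 1/u = 0.769796
p = (exp((r-q)*dt) - d) / (u - d) = 0.450140
Discount per step: exp(-r*dt) = 0.992032
Stock lattice S(k, i) with i counting down-moves:
  k=0: S(0,0) = 9.8200
  k=1: S(1,0) = 12.7566; S(1,1) = 7.5594
  k=2: S(2,0) = 16.5714; S(2,1) = 9.8200; S(2,2) = 5.8192
  k=3: S(3,0) = 21.5270; S(3,1) = 12.7566; S(3,2) = 7.5594; S(3,3) = 4.4796
Terminal payoffs V(N, i) = max(K - S_T, 0):
  V(3,0) = 0.000000; V(3,1) = 0.000000; V(3,2) = 2.480602; V(3,3) = 5.560405
Backward induction: V(k, i) = exp(-r*dt) * [p * V(k+1, i) + (1-p) * V(k+1, i+1)]; then take max(V_cont, immediate exercise) for American.
  V(2,0) = exp(-r*dt) * [p*0.000000 + (1-p)*0.000000] = 0.000000; exercise = 0.000000; V(2,0) = max -> 0.000000
  V(2,1) = exp(-r*dt) * [p*0.000000 + (1-p)*2.480602] = 1.353116; exercise = 0.220000; V(2,1) = max -> 1.353116
  V(2,2) = exp(-r*dt) * [p*2.480602 + (1-p)*5.560405] = 4.140804; exercise = 4.220804; V(2,2) = max -> 4.220804
  V(1,0) = exp(-r*dt) * [p*0.000000 + (1-p)*1.353116] = 0.738097; exercise = 0.000000; V(1,0) = max -> 0.738097
  V(1,1) = exp(-r*dt) * [p*1.353116 + (1-p)*4.220804] = 2.906598; exercise = 2.480602; V(1,1) = max -> 2.906598
  V(0,0) = exp(-r*dt) * [p*0.738097 + (1-p)*2.906598] = 1.915088; exercise = 0.220000; V(0,0) = max -> 1.915088

Answer: Price = V(0,0) = 1.9151


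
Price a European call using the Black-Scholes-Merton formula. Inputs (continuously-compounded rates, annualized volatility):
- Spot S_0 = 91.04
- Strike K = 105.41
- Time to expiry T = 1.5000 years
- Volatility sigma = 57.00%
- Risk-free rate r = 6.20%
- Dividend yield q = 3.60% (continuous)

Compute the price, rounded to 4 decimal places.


d1 = (ln(S/K) + (r - q + 0.5*sigma^2) * T) / (sigma * sqrt(T)) = 0.19498005
d2 = d1 - sigma * sqrt(T) = -0.50312453
exp(-rT) = 0.91119350; exp(-qT) = 0.94743211
C = S_0 * exp(-qT) * N(d1) - K * exp(-rT) * N(d2)
N(d1) = 0.57729572; N(d2) = 0.30743836
C = 91.0400 * 0.94743211 * 0.57729572 - 105.4100 * 0.91119350 * 0.30743836 = 20.2651

Answer: Price = 20.2651


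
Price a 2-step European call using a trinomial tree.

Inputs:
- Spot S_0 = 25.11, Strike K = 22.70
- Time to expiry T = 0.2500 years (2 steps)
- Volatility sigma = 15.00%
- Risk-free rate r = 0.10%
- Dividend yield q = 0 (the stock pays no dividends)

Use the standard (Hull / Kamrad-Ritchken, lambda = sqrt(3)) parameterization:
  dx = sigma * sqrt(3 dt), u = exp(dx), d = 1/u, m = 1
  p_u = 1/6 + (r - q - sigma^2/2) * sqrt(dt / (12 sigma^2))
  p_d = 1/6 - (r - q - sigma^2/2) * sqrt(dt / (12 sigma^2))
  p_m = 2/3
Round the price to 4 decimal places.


dt = T/N = 0.125000; dx = sigma*sqrt(3*dt) = 0.091856
u = exp(dx) = 1.096207; d = 1/u = 0.912237
p_u = 0.159692, p_m = 0.666667, p_d = 0.173641
Discount per step: exp(-r*dt) = 0.999875
Stock lattice S(k, j) with j the centered position index:
  k=0: S(0,+0) = 25.1100
  k=1: S(1,-1) = 22.9063; S(1,+0) = 25.1100; S(1,+1) = 27.5258
  k=2: S(2,-2) = 20.8959; S(2,-1) = 22.9063; S(2,+0) = 25.1100; S(2,+1) = 27.5258; S(2,+2) = 30.1739
Terminal payoffs V(N, j) = max(S_T - K, 0):
  V(2,-2) = 0.000000; V(2,-1) = 0.206262; V(2,+0) = 2.410000; V(2,+1) = 4.825753; V(2,+2) = 7.473918
Backward induction: V(k, j) = exp(-r*dt) * [p_u * V(k+1, j+1) + p_m * V(k+1, j) + p_d * V(k+1, j-1)]
  V(1,-1) = exp(-r*dt) * [p_u*2.410000 + p_m*0.206262 + p_d*0.000000] = 0.522301
  V(1,+0) = exp(-r*dt) * [p_u*4.825753 + p_m*2.410000 + p_d*0.206262] = 2.412817
  V(1,+1) = exp(-r*dt) * [p_u*7.473918 + p_m*4.825753 + p_d*2.410000] = 4.828568
  V(0,+0) = exp(-r*dt) * [p_u*4.828568 + p_m*2.412817 + p_d*0.522301] = 2.470014

Answer: Price = V(0,0) = 2.4700


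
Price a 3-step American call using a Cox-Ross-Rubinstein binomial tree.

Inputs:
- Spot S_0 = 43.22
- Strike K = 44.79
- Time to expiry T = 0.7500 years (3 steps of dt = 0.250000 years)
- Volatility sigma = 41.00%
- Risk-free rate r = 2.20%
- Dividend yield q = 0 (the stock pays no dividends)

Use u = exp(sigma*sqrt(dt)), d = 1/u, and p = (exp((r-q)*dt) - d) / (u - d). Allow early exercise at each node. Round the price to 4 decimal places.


Answer: Price = V(0,0) = 6.2182

Derivation:
dt = T/N = 0.250000
u = exp(sigma*sqrt(dt)) = 1.227525; d = 1/u = 0.814647
p = (exp((r-q)*dt) - d) / (u - d) = 0.462287
Discount per step: exp(-r*dt) = 0.994515
Stock lattice S(k, i) with i counting down-moves:
  k=0: S(0,0) = 43.2200
  k=1: S(1,0) = 53.0536; S(1,1) = 35.2091
  k=2: S(2,0) = 65.1247; S(2,1) = 43.2200; S(2,2) = 28.6830
  k=3: S(3,0) = 79.9422; S(3,1) = 53.0536; S(3,2) = 35.2091; S(3,3) = 23.3665
Terminal payoffs V(N, i) = max(S_T - K, 0):
  V(3,0) = 35.152158; V(3,1) = 8.263633; V(3,2) = 0.000000; V(3,3) = 0.000000
Backward induction: V(k, i) = exp(-r*dt) * [p * V(k+1, i) + (1-p) * V(k+1, i+1)]; then take max(V_cont, immediate exercise) for American.
  V(2,0) = exp(-r*dt) * [p*35.152158 + (1-p)*8.263633] = 20.580333; exercise = 20.334665; V(2,0) = max -> 20.580333
  V(2,1) = exp(-r*dt) * [p*8.263633 + (1-p)*0.000000] = 3.799213; exercise = 0.000000; V(2,1) = max -> 3.799213
  V(2,2) = exp(-r*dt) * [p*0.000000 + (1-p)*0.000000] = 0.000000; exercise = 0.000000; V(2,2) = max -> 0.000000
  V(1,0) = exp(-r*dt) * [p*20.580333 + (1-p)*3.799213] = 11.493511; exercise = 8.263633; V(1,0) = max -> 11.493511
  V(1,1) = exp(-r*dt) * [p*3.799213 + (1-p)*0.000000] = 1.746692; exercise = 0.000000; V(1,1) = max -> 1.746692
  V(0,0) = exp(-r*dt) * [p*11.493511 + (1-p)*1.746692] = 6.218221; exercise = 0.000000; V(0,0) = max -> 6.218221


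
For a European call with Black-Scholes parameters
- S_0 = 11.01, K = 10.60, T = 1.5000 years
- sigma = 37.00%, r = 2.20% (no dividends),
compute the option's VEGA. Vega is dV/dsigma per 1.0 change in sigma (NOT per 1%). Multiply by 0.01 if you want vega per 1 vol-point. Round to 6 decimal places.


Answer: Vega = 4.998797

Derivation:
d1 = 0.3831464263; d2 = -0.0700091761
phi(d1) = 0.3707085424; exp(-qT) = 1.0000000000; exp(-rT) = 0.9675385596
Vega = S * exp(-qT) * phi(d1) * sqrt(T) = 11.0100 * 1.0000000000 * 0.3707085424 * 1.2247448714 = 4.998797


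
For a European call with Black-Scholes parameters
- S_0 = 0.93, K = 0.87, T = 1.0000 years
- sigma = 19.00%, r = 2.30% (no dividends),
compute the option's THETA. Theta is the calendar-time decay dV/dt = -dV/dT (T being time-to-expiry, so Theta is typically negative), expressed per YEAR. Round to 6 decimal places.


Answer: Theta = -0.042663

Derivation:
d1 = 0.5670598658; d2 = 0.3770598658
phi(d1) = 0.3396916519; exp(-qT) = 1.0000000000; exp(-rT) = 0.9772624838
Theta = -S*exp(-qT)*phi(d1)*sigma/(2*sqrt(T)) - r*K*exp(-rT)*N(d2) + q*S*exp(-qT)*N(d1)
N(d1) = 0.7146632454; N(d2) = 0.6469354420; sqrt(T) = 1.0000000000
Term 1 = -0.9300 * 1.0000000000 * 0.3396916519 * 0.1900 / (2 * 1.0000000000) = -0.0300117574
Term 2 = -0.0230 * 0.8700 * 0.9772624838 * 0.6469354420 = -0.0126508370
Term 3 = 0 (no dividend yield, q = 0)
Theta = -0.0300117574 + (-0.0126508370) + (0.0000000000) = -0.042663


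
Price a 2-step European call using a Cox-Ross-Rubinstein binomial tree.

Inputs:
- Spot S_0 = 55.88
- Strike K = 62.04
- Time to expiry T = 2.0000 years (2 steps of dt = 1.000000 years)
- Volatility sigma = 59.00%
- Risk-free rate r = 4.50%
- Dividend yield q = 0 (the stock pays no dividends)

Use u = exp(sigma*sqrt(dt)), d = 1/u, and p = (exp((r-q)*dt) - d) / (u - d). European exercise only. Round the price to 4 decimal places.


dt = T/N = 1.000000
u = exp(sigma*sqrt(dt)) = 1.803988; d = 1/u = 0.554327
p = (exp((r-q)*dt) - d) / (u - d) = 0.393467
Discount per step: exp(-r*dt) = 0.955997
Stock lattice S(k, i) with i counting down-moves:
  k=0: S(0,0) = 55.8800
  k=1: S(1,0) = 100.8069; S(1,1) = 30.9758
  k=2: S(2,0) = 181.8544; S(2,1) = 55.8800; S(2,2) = 17.1707
Terminal payoffs V(N, i) = max(S_T - K, 0):
  V(2,0) = 119.814430; V(2,1) = 0.000000; V(2,2) = 0.000000
Backward induction: V(k, i) = exp(-r*dt) * [p * V(k+1, i) + (1-p) * V(k+1, i+1)].
  V(1,0) = exp(-r*dt) * [p*119.814430 + (1-p)*0.000000] = 45.068627
  V(1,1) = exp(-r*dt) * [p*0.000000 + (1-p)*0.000000] = 0.000000
  V(0,0) = exp(-r*dt) * [p*45.068627 + (1-p)*0.000000] = 16.952726

Answer: Price = V(0,0) = 16.9527


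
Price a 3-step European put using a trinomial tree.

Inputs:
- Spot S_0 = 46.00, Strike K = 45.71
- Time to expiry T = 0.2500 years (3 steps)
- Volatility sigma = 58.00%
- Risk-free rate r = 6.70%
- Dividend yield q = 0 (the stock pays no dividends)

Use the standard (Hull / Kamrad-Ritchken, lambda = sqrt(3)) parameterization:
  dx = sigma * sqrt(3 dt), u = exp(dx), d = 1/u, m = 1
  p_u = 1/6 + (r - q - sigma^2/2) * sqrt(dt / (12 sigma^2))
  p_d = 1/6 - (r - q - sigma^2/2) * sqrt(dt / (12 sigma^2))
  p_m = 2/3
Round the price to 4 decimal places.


Answer: Price = V(0,0) = 4.2922

Derivation:
dt = T/N = 0.083333; dx = sigma*sqrt(3*dt) = 0.290000
u = exp(dx) = 1.336427; d = 1/u = 0.748264
p_u = 0.152126, p_m = 0.666667, p_d = 0.181207
Discount per step: exp(-r*dt) = 0.994432
Stock lattice S(k, j) with j the centered position index:
  k=0: S(0,+0) = 46.0000
  k=1: S(1,-1) = 34.4201; S(1,+0) = 46.0000; S(1,+1) = 61.4757
  k=2: S(2,-2) = 25.7553; S(2,-1) = 34.4201; S(2,+0) = 46.0000; S(2,+1) = 61.4757; S(2,+2) = 82.1578
  k=3: S(3,-3) = 19.2718; S(3,-2) = 25.7553; S(3,-1) = 34.4201; S(3,+0) = 46.0000; S(3,+1) = 61.4757; S(3,+2) = 82.1578; S(3,+3) = 109.7979
Terminal payoffs V(N, j) = max(K - S_T, 0):
  V(3,-3) = 26.438229; V(3,-2) = 19.954675; V(3,-1) = 11.289876; V(3,+0) = 0.000000; V(3,+1) = 0.000000; V(3,+2) = 0.000000; V(3,+3) = 0.000000
Backward induction: V(k, j) = exp(-r*dt) * [p_u * V(k+1, j+1) + p_m * V(k+1, j) + p_d * V(k+1, j-1)]
  V(2,-2) = exp(-r*dt) * [p_u*11.289876 + p_m*19.954675 + p_d*26.438229] = 19.701089
  V(2,-1) = exp(-r*dt) * [p_u*0.000000 + p_m*11.289876 + p_d*19.954675] = 11.080470
  V(2,+0) = exp(-r*dt) * [p_u*0.000000 + p_m*0.000000 + p_d*11.289876] = 2.034413
  V(2,+1) = exp(-r*dt) * [p_u*0.000000 + p_m*0.000000 + p_d*0.000000] = 0.000000
  V(2,+2) = exp(-r*dt) * [p_u*0.000000 + p_m*0.000000 + p_d*0.000000] = 0.000000
  V(1,-1) = exp(-r*dt) * [p_u*2.034413 + p_m*11.080470 + p_d*19.701089] = 11.203712
  V(1,+0) = exp(-r*dt) * [p_u*0.000000 + p_m*2.034413 + p_d*11.080470] = 3.345402
  V(1,+1) = exp(-r*dt) * [p_u*0.000000 + p_m*0.000000 + p_d*2.034413] = 0.366597
  V(0,+0) = exp(-r*dt) * [p_u*0.366597 + p_m*3.345402 + p_d*11.203712] = 4.292195


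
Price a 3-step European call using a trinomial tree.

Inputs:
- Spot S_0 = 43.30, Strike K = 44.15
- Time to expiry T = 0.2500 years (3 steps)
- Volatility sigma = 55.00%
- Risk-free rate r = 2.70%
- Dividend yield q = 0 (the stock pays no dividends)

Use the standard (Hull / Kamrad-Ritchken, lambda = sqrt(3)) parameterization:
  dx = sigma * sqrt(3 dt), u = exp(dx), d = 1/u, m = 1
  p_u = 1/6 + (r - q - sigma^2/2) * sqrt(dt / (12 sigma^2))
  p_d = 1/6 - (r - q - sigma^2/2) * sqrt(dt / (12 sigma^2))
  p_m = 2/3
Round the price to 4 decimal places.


dt = T/N = 0.083333; dx = sigma*sqrt(3*dt) = 0.275000
u = exp(dx) = 1.316531; d = 1/u = 0.759572
p_u = 0.147841, p_m = 0.666667, p_d = 0.185492
Discount per step: exp(-r*dt) = 0.997753
Stock lattice S(k, j) with j the centered position index:
  k=0: S(0,+0) = 43.3000
  k=1: S(1,-1) = 32.8895; S(1,+0) = 43.3000; S(1,+1) = 57.0058
  k=2: S(2,-2) = 24.9819; S(2,-1) = 32.8895; S(2,+0) = 43.3000; S(2,+1) = 57.0058; S(2,+2) = 75.0499
  k=3: S(3,-3) = 18.9756; S(3,-2) = 24.9819; S(3,-1) = 32.8895; S(3,+0) = 43.3000; S(3,+1) = 57.0058; S(3,+2) = 75.0499; S(3,+3) = 98.8054
Terminal payoffs V(N, j) = max(S_T - K, 0):
  V(3,-3) = 0.000000; V(3,-2) = 0.000000; V(3,-1) = 0.000000; V(3,+0) = 0.000000; V(3,+1) = 12.855778; V(3,+2) = 30.899856; V(3,+3) = 54.655437
Backward induction: V(k, j) = exp(-r*dt) * [p_u * V(k+1, j+1) + p_m * V(k+1, j) + p_d * V(k+1, j-1)]
  V(2,-2) = exp(-r*dt) * [p_u*0.000000 + p_m*0.000000 + p_d*0.000000] = 0.000000
  V(2,-1) = exp(-r*dt) * [p_u*0.000000 + p_m*0.000000 + p_d*0.000000] = 0.000000
  V(2,+0) = exp(-r*dt) * [p_u*12.855778 + p_m*0.000000 + p_d*0.000000] = 1.896338
  V(2,+1) = exp(-r*dt) * [p_u*30.899856 + p_m*12.855778 + p_d*0.000000] = 13.109253
  V(2,+2) = exp(-r*dt) * [p_u*54.655437 + p_m*30.899856 + p_d*12.855778] = 30.995045
  V(1,-1) = exp(-r*dt) * [p_u*1.896338 + p_m*0.000000 + p_d*0.000000] = 0.279726
  V(1,+0) = exp(-r*dt) * [p_u*13.109253 + p_m*1.896338 + p_d*0.000000] = 3.195112
  V(1,+1) = exp(-r*dt) * [p_u*30.995045 + p_m*13.109253 + p_d*1.896338] = 13.642863
  V(0,+0) = exp(-r*dt) * [p_u*13.642863 + p_m*3.195112 + p_d*0.279726] = 4.189498

Answer: Price = V(0,0) = 4.1895


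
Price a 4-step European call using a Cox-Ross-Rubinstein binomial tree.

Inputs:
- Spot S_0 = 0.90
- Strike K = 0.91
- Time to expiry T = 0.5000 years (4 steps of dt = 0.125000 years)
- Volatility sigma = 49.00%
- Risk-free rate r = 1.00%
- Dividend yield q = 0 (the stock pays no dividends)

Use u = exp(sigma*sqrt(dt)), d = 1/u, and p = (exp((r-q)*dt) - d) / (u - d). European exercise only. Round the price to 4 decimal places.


dt = T/N = 0.125000
u = exp(sigma*sqrt(dt)) = 1.189153; d = 1/u = 0.840935
p = (exp((r-q)*dt) - d) / (u - d) = 0.460390
Discount per step: exp(-r*dt) = 0.998751
Stock lattice S(k, i) with i counting down-moves:
  k=0: S(0,0) = 0.9000
  k=1: S(1,0) = 1.0702; S(1,1) = 0.7568
  k=2: S(2,0) = 1.2727; S(2,1) = 0.9000; S(2,2) = 0.6365
  k=3: S(3,0) = 1.5134; S(3,1) = 1.0702; S(3,2) = 0.7568; S(3,3) = 0.5352
  k=4: S(4,0) = 1.7997; S(4,1) = 1.2727; S(4,2) = 0.9000; S(4,3) = 0.6365; S(4,4) = 0.4501
Terminal payoffs V(N, i) = max(S_T - K, 0):
  V(4,0) = 0.889671; V(4,1) = 0.362676; V(4,2) = 0.000000; V(4,3) = 0.000000; V(4,4) = 0.000000
Backward induction: V(k, i) = exp(-r*dt) * [p * V(k+1, i) + (1-p) * V(k+1, i+1)].
  V(3,0) = exp(-r*dt) * [p*0.889671 + (1-p)*0.362676] = 0.604543
  V(3,1) = exp(-r*dt) * [p*0.362676 + (1-p)*0.000000] = 0.166764
  V(3,2) = exp(-r*dt) * [p*0.000000 + (1-p)*0.000000] = 0.000000
  V(3,3) = exp(-r*dt) * [p*0.000000 + (1-p)*0.000000] = 0.000000
  V(2,0) = exp(-r*dt) * [p*0.604543 + (1-p)*0.166764] = 0.367853
  V(2,1) = exp(-r*dt) * [p*0.166764 + (1-p)*0.000000] = 0.076680
  V(2,2) = exp(-r*dt) * [p*0.000000 + (1-p)*0.000000] = 0.000000
  V(1,0) = exp(-r*dt) * [p*0.367853 + (1-p)*0.076680] = 0.210470
  V(1,1) = exp(-r*dt) * [p*0.076680 + (1-p)*0.000000] = 0.035259
  V(0,0) = exp(-r*dt) * [p*0.210470 + (1-p)*0.035259] = 0.115779

Answer: Price = V(0,0) = 0.1158


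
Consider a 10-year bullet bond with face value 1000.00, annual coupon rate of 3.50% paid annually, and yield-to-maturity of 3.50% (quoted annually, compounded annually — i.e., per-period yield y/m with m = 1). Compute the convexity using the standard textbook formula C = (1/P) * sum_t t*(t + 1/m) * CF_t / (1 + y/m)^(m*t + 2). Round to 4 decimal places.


Answer: Convexity = 83.8370

Derivation:
Coupon per period c = face * coupon_rate / m = 35.000000
Periods per year m = 1; per-period yield y/m = 0.035000
Number of cashflows N = 10
Cashflows (t years, CF_t, discount factor 1/(1+y/m)^(m*t), PV):
  t = 1.0000: CF_t = 35.000000, DF = 0.966184, PV = 33.816425
  t = 2.0000: CF_t = 35.000000, DF = 0.933511, PV = 32.672875
  t = 3.0000: CF_t = 35.000000, DF = 0.901943, PV = 31.567995
  t = 4.0000: CF_t = 35.000000, DF = 0.871442, PV = 30.500478
  t = 5.0000: CF_t = 35.000000, DF = 0.841973, PV = 29.469061
  t = 6.0000: CF_t = 35.000000, DF = 0.813501, PV = 28.472523
  t = 7.0000: CF_t = 35.000000, DF = 0.785991, PV = 27.509684
  t = 8.0000: CF_t = 35.000000, DF = 0.759412, PV = 26.579404
  t = 9.0000: CF_t = 35.000000, DF = 0.733731, PV = 25.680584
  t = 10.0000: CF_t = 1035.000000, DF = 0.708919, PV = 733.730972
Price P = sum_t PV_t = 1000.000000
Convexity numerator sum_t t*(t + 1/m) * CF_t / (1+y/m)^(m*t + 2):
  t = 1.0000: term = 63.135989
  t = 2.0000: term = 183.002868
  t = 3.0000: term = 353.628730
  t = 4.0000: term = 569.450451
  t = 5.0000: term = 825.290509
  t = 6.0000: term = 1116.334988
  t = 7.0000: term = 1438.112705
  t = 8.0000: term = 1786.475411
  t = 9.0000: term = 2157.578998
  t = 10.0000: term = 75344.028510
Convexity = (1/P) * sum = 83837.039159 / 1000.000000 = 83.837039


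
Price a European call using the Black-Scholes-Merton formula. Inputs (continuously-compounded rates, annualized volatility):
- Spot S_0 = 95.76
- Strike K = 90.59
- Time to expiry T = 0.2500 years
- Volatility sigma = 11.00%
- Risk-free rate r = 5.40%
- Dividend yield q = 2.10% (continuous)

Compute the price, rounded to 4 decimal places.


Answer: Price = 6.1927

Derivation:
d1 = (ln(S/K) + (r - q + 0.5*sigma^2) * T) / (sigma * sqrt(T)) = 1.18661326
d2 = d1 - sigma * sqrt(T) = 1.13161326
exp(-rT) = 0.98659072; exp(-qT) = 0.99476376
C = S_0 * exp(-qT) * N(d1) - K * exp(-rT) * N(d2)
N(d1) = 0.88230990; N(d2) = 0.87110147
C = 95.7600 * 0.99476376 * 0.88230990 - 90.5900 * 0.98659072 * 0.87110147 = 6.1927


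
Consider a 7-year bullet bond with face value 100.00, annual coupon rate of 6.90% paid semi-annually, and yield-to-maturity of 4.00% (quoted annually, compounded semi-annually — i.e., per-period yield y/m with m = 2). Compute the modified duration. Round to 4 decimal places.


Answer: Modified duration = 5.6747

Derivation:
Coupon per period c = face * coupon_rate / m = 3.450000
Periods per year m = 2; per-period yield y/m = 0.020000
Number of cashflows N = 14
Cashflows (t years, CF_t, discount factor 1/(1+y/m)^(m*t), PV):
  t = 0.5000: CF_t = 3.450000, DF = 0.980392, PV = 3.382353
  t = 1.0000: CF_t = 3.450000, DF = 0.961169, PV = 3.316032
  t = 1.5000: CF_t = 3.450000, DF = 0.942322, PV = 3.251012
  t = 2.0000: CF_t = 3.450000, DF = 0.923845, PV = 3.187267
  t = 2.5000: CF_t = 3.450000, DF = 0.905731, PV = 3.124771
  t = 3.0000: CF_t = 3.450000, DF = 0.887971, PV = 3.063501
  t = 3.5000: CF_t = 3.450000, DF = 0.870560, PV = 3.003433
  t = 4.0000: CF_t = 3.450000, DF = 0.853490, PV = 2.944542
  t = 4.5000: CF_t = 3.450000, DF = 0.836755, PV = 2.886806
  t = 5.0000: CF_t = 3.450000, DF = 0.820348, PV = 2.830202
  t = 5.5000: CF_t = 3.450000, DF = 0.804263, PV = 2.774707
  t = 6.0000: CF_t = 3.450000, DF = 0.788493, PV = 2.720301
  t = 6.5000: CF_t = 3.450000, DF = 0.773033, PV = 2.666962
  t = 7.0000: CF_t = 103.450000, DF = 0.757875, PV = 78.402171
Price P = sum_t PV_t = 117.554061
First compute Macaulay numerator sum_t t * PV_t:
  t * PV_t at t = 0.5000: 1.691176
  t * PV_t at t = 1.0000: 3.316032
  t * PV_t at t = 1.5000: 4.876518
  t * PV_t at t = 2.0000: 6.374533
  t * PV_t at t = 2.5000: 7.811928
  t * PV_t at t = 3.0000: 9.190504
  t * PV_t at t = 3.5000: 10.512014
  t * PV_t at t = 4.0000: 11.778167
  t * PV_t at t = 4.5000: 12.990626
  t * PV_t at t = 5.0000: 14.151008
  t * PV_t at t = 5.5000: 15.260891
  t * PV_t at t = 6.0000: 16.321809
  t * PV_t at t = 6.5000: 17.335254
  t * PV_t at t = 7.0000: 548.815199
Macaulay duration D = 680.425661 / 117.554061 = 5.788194
Modified duration = D / (1 + y/m) = 5.788194 / (1 + 0.020000) = 5.674700


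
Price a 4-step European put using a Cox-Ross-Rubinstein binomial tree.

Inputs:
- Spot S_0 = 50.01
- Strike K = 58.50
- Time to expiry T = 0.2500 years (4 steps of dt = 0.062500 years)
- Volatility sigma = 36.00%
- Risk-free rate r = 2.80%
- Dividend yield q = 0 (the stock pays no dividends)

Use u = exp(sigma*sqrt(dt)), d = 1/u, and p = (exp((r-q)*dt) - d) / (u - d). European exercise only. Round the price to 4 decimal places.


Answer: Price = V(0,0) = 9.1430

Derivation:
dt = T/N = 0.062500
u = exp(sigma*sqrt(dt)) = 1.094174; d = 1/u = 0.913931
p = (exp((r-q)*dt) - d) / (u - d) = 0.487233
Discount per step: exp(-r*dt) = 0.998252
Stock lattice S(k, i) with i counting down-moves:
  k=0: S(0,0) = 50.0100
  k=1: S(1,0) = 54.7197; S(1,1) = 45.7057
  k=2: S(2,0) = 59.8728; S(2,1) = 50.0100; S(2,2) = 41.7719
  k=3: S(3,0) = 65.5113; S(3,1) = 54.7197; S(3,2) = 45.7057; S(3,3) = 38.1766
  k=4: S(4,0) = 71.6808; S(4,1) = 59.8728; S(4,2) = 50.0100; S(4,3) = 41.7719; S(4,4) = 34.8908
Terminal payoffs V(N, i) = max(K - S_T, 0):
  V(4,0) = 0.000000; V(4,1) = 0.000000; V(4,2) = 8.490000; V(4,3) = 16.728137; V(4,4) = 23.609207
Backward induction: V(k, i) = exp(-r*dt) * [p * V(k+1, i) + (1-p) * V(k+1, i+1)].
  V(3,0) = exp(-r*dt) * [p*0.000000 + (1-p)*0.000000] = 0.000000
  V(3,1) = exp(-r*dt) * [p*0.000000 + (1-p)*8.490000] = 4.345782
  V(3,2) = exp(-r*dt) * [p*8.490000 + (1-p)*16.728137] = 12.692016
  V(3,3) = exp(-r*dt) * [p*16.728137 + (1-p)*23.609207] = 20.221106
  V(2,0) = exp(-r*dt) * [p*0.000000 + (1-p)*4.345782] = 2.224478
  V(2,1) = exp(-r*dt) * [p*4.345782 + (1-p)*12.692016] = 8.610376
  V(2,2) = exp(-r*dt) * [p*12.692016 + (1-p)*20.221106] = 16.523745
  V(1,0) = exp(-r*dt) * [p*2.224478 + (1-p)*8.610376] = 5.489342
  V(1,1) = exp(-r*dt) * [p*8.610376 + (1-p)*16.523745] = 12.645942
  V(0,0) = exp(-r*dt) * [p*5.489342 + (1-p)*12.645942] = 9.142998


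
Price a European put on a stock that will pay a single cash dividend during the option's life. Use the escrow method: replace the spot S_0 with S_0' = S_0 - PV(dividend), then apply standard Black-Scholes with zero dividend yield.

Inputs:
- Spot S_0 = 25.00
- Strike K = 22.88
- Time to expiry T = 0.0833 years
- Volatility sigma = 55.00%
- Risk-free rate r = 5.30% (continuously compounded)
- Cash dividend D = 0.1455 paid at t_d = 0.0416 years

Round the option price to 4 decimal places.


PV(D) = D * exp(-r * t_d) = 0.1455 * 0.99779763 = 0.14517955
S_0' = S_0 - PV(D) = 25.0000 - 0.14517955 = 24.85482045
d1 = (ln(S_0'/K) + (r + sigma^2/2)*T) / (sigma*sqrt(T)) = 0.62871895
d2 = d1 - sigma*sqrt(T) = 0.46997939
exp(-rT) = 0.99559483
N(-d1) = 0.26476653; N(-d2) = 0.31918487
P = K * exp(-rT) * N(-d2) - S_0' * N(-d1) = 22.8800 * 0.99559483 * 0.31918487 - 24.85482045 * 0.26476653 = 0.6901

Answer: Price = 0.6901


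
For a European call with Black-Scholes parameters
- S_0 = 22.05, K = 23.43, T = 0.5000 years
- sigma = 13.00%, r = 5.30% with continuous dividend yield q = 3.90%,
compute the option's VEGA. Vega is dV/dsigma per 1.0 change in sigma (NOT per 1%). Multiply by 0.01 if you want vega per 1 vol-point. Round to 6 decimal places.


d1 = -0.5382676383; d2 = -0.6301915198
phi(d1) = 0.3451402032; exp(-qT) = 0.9806888952; exp(-rT) = 0.9738480438
Vega = S * exp(-qT) * phi(d1) * sqrt(T) = 22.0500 * 0.9806888952 * 0.3451402032 * 0.7071067812 = 5.277405

Answer: Vega = 5.277405


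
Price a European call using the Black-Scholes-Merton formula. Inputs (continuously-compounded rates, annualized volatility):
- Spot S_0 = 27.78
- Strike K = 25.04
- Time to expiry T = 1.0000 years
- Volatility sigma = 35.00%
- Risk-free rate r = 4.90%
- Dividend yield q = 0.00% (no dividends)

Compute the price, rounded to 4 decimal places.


Answer: Price = 5.8867

Derivation:
d1 = (ln(S/K) + (r - q + 0.5*sigma^2) * T) / (sigma * sqrt(T)) = 0.61169083
d2 = d1 - sigma * sqrt(T) = 0.26169083
exp(-rT) = 0.95218113; exp(-qT) = 1.00000000
C = S_0 * exp(-qT) * N(d1) - K * exp(-rT) * N(d2)
N(d1) = 0.72962884; N(d2) = 0.60322010
C = 27.7800 * 1.00000000 * 0.72962884 - 25.0400 * 0.95218113 * 0.60322010 = 5.8867


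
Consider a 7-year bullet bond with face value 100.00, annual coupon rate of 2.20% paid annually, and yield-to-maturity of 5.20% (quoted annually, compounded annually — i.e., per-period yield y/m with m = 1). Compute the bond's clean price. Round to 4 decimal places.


Coupon per period c = face * coupon_rate / m = 2.200000
Periods per year m = 1; per-period yield y/m = 0.052000
Number of cashflows N = 7
Cashflows (t years, CF_t, discount factor 1/(1+y/m)^(m*t), PV):
  t = 1.0000: CF_t = 2.200000, DF = 0.950570, PV = 2.091255
  t = 2.0000: CF_t = 2.200000, DF = 0.903584, PV = 1.987885
  t = 3.0000: CF_t = 2.200000, DF = 0.858920, PV = 1.889624
  t = 4.0000: CF_t = 2.200000, DF = 0.816464, PV = 1.796221
  t = 5.0000: CF_t = 2.200000, DF = 0.776106, PV = 1.707434
  t = 6.0000: CF_t = 2.200000, DF = 0.737744, PV = 1.623036
  t = 7.0000: CF_t = 102.200000, DF = 0.701277, PV = 71.670547
Price P = sum_t PV_t = 82.766002

Answer: Price = 82.7660


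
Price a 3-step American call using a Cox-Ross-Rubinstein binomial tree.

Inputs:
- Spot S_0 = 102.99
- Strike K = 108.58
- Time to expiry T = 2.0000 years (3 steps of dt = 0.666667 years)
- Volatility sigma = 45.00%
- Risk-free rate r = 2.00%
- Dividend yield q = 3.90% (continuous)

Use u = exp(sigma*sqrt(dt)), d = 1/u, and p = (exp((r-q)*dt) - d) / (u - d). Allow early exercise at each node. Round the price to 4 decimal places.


dt = T/N = 0.666667
u = exp(sigma*sqrt(dt)) = 1.444009; d = 1/u = 0.692516
p = (exp((r-q)*dt) - d) / (u - d) = 0.392415
Discount per step: exp(-r*dt) = 0.986755
Stock lattice S(k, i) with i counting down-moves:
  k=0: S(0,0) = 102.9900
  k=1: S(1,0) = 148.7185; S(1,1) = 71.3223
  k=2: S(2,0) = 214.7509; S(2,1) = 102.9900; S(2,2) = 49.3918
  k=3: S(3,0) = 310.1023; S(3,1) = 148.7185; S(3,2) = 71.3223; S(3,3) = 34.2046
Terminal payoffs V(N, i) = max(S_T - K, 0):
  V(3,0) = 201.522312; V(3,1) = 40.138515; V(3,2) = 0.000000; V(3,3) = 0.000000
Backward induction: V(k, i) = exp(-r*dt) * [p * V(k+1, i) + (1-p) * V(k+1, i+1)]; then take max(V_cont, immediate exercise) for American.
  V(2,0) = exp(-r*dt) * [p*201.522312 + (1-p)*40.138515] = 102.097476; exercise = 106.170914; V(2,0) = max -> 106.170914
  V(2,1) = exp(-r*dt) * [p*40.138515 + (1-p)*0.000000] = 15.542325; exercise = 0.000000; V(2,1) = max -> 15.542325
  V(2,2) = exp(-r*dt) * [p*0.000000 + (1-p)*0.000000] = 0.000000; exercise = 0.000000; V(2,2) = max -> 0.000000
  V(1,0) = exp(-r*dt) * [p*106.170914 + (1-p)*15.542325] = 50.429422; exercise = 40.138515; V(1,0) = max -> 50.429422
  V(1,1) = exp(-r*dt) * [p*15.542325 + (1-p)*0.000000] = 6.018256; exercise = 0.000000; V(1,1) = max -> 6.018256
  V(0,0) = exp(-r*dt) * [p*50.429422 + (1-p)*6.018256] = 23.135315; exercise = 0.000000; V(0,0) = max -> 23.135315

Answer: Price = V(0,0) = 23.1353


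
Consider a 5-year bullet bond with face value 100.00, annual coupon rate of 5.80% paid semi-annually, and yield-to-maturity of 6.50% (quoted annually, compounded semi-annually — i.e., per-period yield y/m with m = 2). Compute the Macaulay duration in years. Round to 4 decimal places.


Coupon per period c = face * coupon_rate / m = 2.900000
Periods per year m = 2; per-period yield y/m = 0.032500
Number of cashflows N = 10
Cashflows (t years, CF_t, discount factor 1/(1+y/m)^(m*t), PV):
  t = 0.5000: CF_t = 2.900000, DF = 0.968523, PV = 2.808717
  t = 1.0000: CF_t = 2.900000, DF = 0.938037, PV = 2.720307
  t = 1.5000: CF_t = 2.900000, DF = 0.908510, PV = 2.634680
  t = 2.0000: CF_t = 2.900000, DF = 0.879913, PV = 2.551748
  t = 2.5000: CF_t = 2.900000, DF = 0.852216, PV = 2.471426
  t = 3.0000: CF_t = 2.900000, DF = 0.825391, PV = 2.393633
  t = 3.5000: CF_t = 2.900000, DF = 0.799410, PV = 2.318289
  t = 4.0000: CF_t = 2.900000, DF = 0.774247, PV = 2.245316
  t = 4.5000: CF_t = 2.900000, DF = 0.749876, PV = 2.174640
  t = 5.0000: CF_t = 102.900000, DF = 0.726272, PV = 74.733405
Price P = sum_t PV_t = 97.052162
Macaulay numerator sum_t t * PV_t:
  t * PV_t at t = 0.5000: 1.404358
  t * PV_t at t = 1.0000: 2.720307
  t * PV_t at t = 1.5000: 3.952019
  t * PV_t at t = 2.0000: 5.103496
  t * PV_t at t = 2.5000: 6.178566
  t * PV_t at t = 3.0000: 7.180900
  t * PV_t at t = 3.5000: 8.114012
  t * PV_t at t = 4.0000: 8.981265
  t * PV_t at t = 4.5000: 9.785882
  t * PV_t at t = 5.0000: 373.667026
Macaulay duration D = (sum_t t * PV_t) / P = 427.087831 / 97.052162 = 4.400601

Answer: Macaulay duration = 4.4006 years


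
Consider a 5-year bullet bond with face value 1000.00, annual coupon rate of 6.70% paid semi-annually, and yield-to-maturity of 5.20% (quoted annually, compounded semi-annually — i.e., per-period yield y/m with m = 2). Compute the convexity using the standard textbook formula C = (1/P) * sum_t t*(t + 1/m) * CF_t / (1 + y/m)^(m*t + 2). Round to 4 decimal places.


Answer: Convexity = 21.6683

Derivation:
Coupon per period c = face * coupon_rate / m = 33.500000
Periods per year m = 2; per-period yield y/m = 0.026000
Number of cashflows N = 10
Cashflows (t years, CF_t, discount factor 1/(1+y/m)^(m*t), PV):
  t = 0.5000: CF_t = 33.500000, DF = 0.974659, PV = 32.651072
  t = 1.0000: CF_t = 33.500000, DF = 0.949960, PV = 31.823657
  t = 1.5000: CF_t = 33.500000, DF = 0.925887, PV = 31.017210
  t = 2.0000: CF_t = 33.500000, DF = 0.902424, PV = 30.231198
  t = 2.5000: CF_t = 33.500000, DF = 0.879555, PV = 29.465106
  t = 3.0000: CF_t = 33.500000, DF = 0.857266, PV = 28.718427
  t = 3.5000: CF_t = 33.500000, DF = 0.835542, PV = 27.990669
  t = 4.0000: CF_t = 33.500000, DF = 0.814369, PV = 27.281354
  t = 4.5000: CF_t = 33.500000, DF = 0.793732, PV = 26.590014
  t = 5.0000: CF_t = 1033.500000, DF = 0.773618, PV = 799.533883
Price P = sum_t PV_t = 1065.302589
Convexity numerator sum_t t*(t + 1/m) * CF_t / (1+y/m)^(m*t + 2):
  t = 0.5000: term = 15.508605
  t = 1.0000: term = 45.346798
  t = 1.5000: term = 88.395317
  t = 2.0000: term = 143.592133
  t = 2.5000: term = 209.930019
  t = 3.0000: term = 286.454217
  t = 3.5000: term = 372.260191
  t = 4.0000: term = 466.491467
  t = 4.5000: term = 568.337558
  t = 5.0000: term = 20886.941265
Convexity = (1/P) * sum = 23083.257569 / 1065.302589 = 21.668264


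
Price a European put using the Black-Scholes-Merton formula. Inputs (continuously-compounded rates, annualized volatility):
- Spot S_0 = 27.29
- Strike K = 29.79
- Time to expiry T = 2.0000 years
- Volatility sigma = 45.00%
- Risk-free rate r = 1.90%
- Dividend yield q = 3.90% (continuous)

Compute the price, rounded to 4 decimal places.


Answer: Price = 8.5799

Derivation:
d1 = (ln(S/K) + (r - q + 0.5*sigma^2) * T) / (sigma * sqrt(T)) = 0.11761161
d2 = d1 - sigma * sqrt(T) = -0.51878450
exp(-rT) = 0.96271294; exp(-qT) = 0.92496443
P = K * exp(-rT) * N(-d2) - S_0 * exp(-qT) * N(-d1)
N(-d1) = 0.45318770; N(-d2) = 0.69804448
P = 29.7900 * 0.96271294 * 0.69804448 - 27.2900 * 0.92496443 * 0.45318770 = 8.5799


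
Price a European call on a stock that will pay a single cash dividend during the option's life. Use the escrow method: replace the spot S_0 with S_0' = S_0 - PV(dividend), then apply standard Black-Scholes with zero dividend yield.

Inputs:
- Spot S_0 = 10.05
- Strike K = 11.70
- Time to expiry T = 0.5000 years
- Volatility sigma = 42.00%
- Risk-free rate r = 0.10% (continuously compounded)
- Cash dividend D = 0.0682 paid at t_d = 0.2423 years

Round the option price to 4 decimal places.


PV(D) = D * exp(-r * t_d) = 0.0682 * 0.99975773 = 0.06818348
S_0' = S_0 - PV(D) = 10.0500 - 0.06818348 = 9.98181652
d1 = (ln(S_0'/K) + (r + sigma^2/2)*T) / (sigma*sqrt(T)) = -0.38461138
d2 = d1 - sigma*sqrt(T) = -0.68159623
exp(-rT) = 0.99950012
N(d1) = 0.35026268; N(d2) = 0.24774715
C = S_0' * N(d1) - K * exp(-rT) * N(d2) = 9.98181652 * 0.35026268 - 11.7000 * 0.99950012 * 0.24774715 = 0.5991

Answer: Price = 0.5991
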